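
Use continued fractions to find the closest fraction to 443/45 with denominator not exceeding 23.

Expand x = 443/45 as a continued fraction with the Euclidean algorithm:
  443 = 9*45 + 38, so a_0 = 9.
  45 = 1*38 + 7, so a_1 = 1.
  38 = 5*7 + 3, so a_2 = 5.
  7 = 2*3 + 1, so a_3 = 2.
  3 = 3*1 + 0, so a_4 = 3.
so x = [9; 1, 5, 2, 3].
Convergents (p_i = a_i*p_{i-1} + p_{i-2}, q_i = a_i*q_{i-1} + q_{i-2} with p_{-2}=0, p_{-1}=1, q_{-2}=1, q_{-1}=0), until the denominator exceeds 23:
  i=0: a_0=9, p_0 = 9*1 + 0 = 9, q_0 = 9*0 + 1 = 1.
  i=1: a_1=1, p_1 = 1*9 + 1 = 10, q_1 = 1*1 + 0 = 1.
  i=2: a_2=5, p_2 = 5*10 + 9 = 59, q_2 = 5*1 + 1 = 6.
  i=3: a_3=2, p_3 = 2*59 + 10 = 128, q_3 = 2*6 + 1 = 13.
  i=4: a_4=3, p_4 = 3*128 + 59 = 443, q_4 = 3*13 + 6 = 45.
q_4 = 45 > 23, so the last convergent with denominator <= 23 is p_3/q_3 = 128/13.
The closest fraction with denominator <= 23 is either p_3/q_3 or the intermediate fraction (k*p_3 + p_2)/(k*q_3 + q_2) with the largest k >= 1 whose denominator stays <= 23; these approach x as k grows, and every other convergent or intermediate fraction in range is farther away.
Largest k: floor((23 - q_2)/q_3) = floor((23 - 6)/13) = 1.
That gives (1*128 + 59)/(1*13 + 6) = 187/19.
Compare the errors: |x - 128/13| = |443*13 - 128*45|/(45*13) = 1/585, and |x - 187/19| = |443*19 - 187*45|/(45*19) = 2/855.
Cross-multiplying, 1*855 = 855 < 1170 = 2*585, so 1/585 is smaller: the convergent 128/13 is closer to x than 187/19.

128/13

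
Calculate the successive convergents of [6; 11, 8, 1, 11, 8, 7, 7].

Using the convergent recurrence p_i = a_i*p_{i-1} + p_{i-2}, q_i = a_i*q_{i-1} + q_{i-2} with p_{-2}=0, p_{-1}=1, q_{-2}=1, q_{-1}=0:
  i=0: a_0=6, p_0 = 6*1 + 0 = 6, q_0 = 6*0 + 1 = 1.
  i=1: a_1=11, p_1 = 11*6 + 1 = 67, q_1 = 11*1 + 0 = 11.
  i=2: a_2=8, p_2 = 8*67 + 6 = 542, q_2 = 8*11 + 1 = 89.
  i=3: a_3=1, p_3 = 1*542 + 67 = 609, q_3 = 1*89 + 11 = 100.
  i=4: a_4=11, p_4 = 11*609 + 542 = 7241, q_4 = 11*100 + 89 = 1189.
  i=5: a_5=8, p_5 = 8*7241 + 609 = 58537, q_5 = 8*1189 + 100 = 9612.
  i=6: a_6=7, p_6 = 7*58537 + 7241 = 417000, q_6 = 7*9612 + 1189 = 68473.
  i=7: a_7=7, p_7 = 7*417000 + 58537 = 2977537, q_7 = 7*68473 + 9612 = 488923.

6/1, 67/11, 542/89, 609/100, 7241/1189, 58537/9612, 417000/68473, 2977537/488923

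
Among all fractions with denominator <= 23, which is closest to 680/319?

Expand x = 680/319 as a continued fraction with the Euclidean algorithm:
  680 = 2*319 + 42, so a_0 = 2.
  319 = 7*42 + 25, so a_1 = 7.
  42 = 1*25 + 17, so a_2 = 1.
  25 = 1*17 + 8, so a_3 = 1.
  17 = 2*8 + 1, so a_4 = 2.
  8 = 8*1 + 0, so a_5 = 8.
so x = [2; 7, 1, 1, 2, 8].
Convergents (p_i = a_i*p_{i-1} + p_{i-2}, q_i = a_i*q_{i-1} + q_{i-2} with p_{-2}=0, p_{-1}=1, q_{-2}=1, q_{-1}=0), until the denominator exceeds 23:
  i=0: a_0=2, p_0 = 2*1 + 0 = 2, q_0 = 2*0 + 1 = 1.
  i=1: a_1=7, p_1 = 7*2 + 1 = 15, q_1 = 7*1 + 0 = 7.
  i=2: a_2=1, p_2 = 1*15 + 2 = 17, q_2 = 1*7 + 1 = 8.
  i=3: a_3=1, p_3 = 1*17 + 15 = 32, q_3 = 1*8 + 7 = 15.
  i=4: a_4=2, p_4 = 2*32 + 17 = 81, q_4 = 2*15 + 8 = 38.
q_4 = 38 > 23, so the last convergent with denominator <= 23 is p_3/q_3 = 32/15.
The closest fraction with denominator <= 23 is either p_3/q_3 or the intermediate fraction (k*p_3 + p_2)/(k*q_3 + q_2) with the largest k >= 1 whose denominator stays <= 23; these approach x as k grows, and every other convergent or intermediate fraction in range is farther away.
Largest k: floor((23 - q_2)/q_3) = floor((23 - 8)/15) = 1.
That gives (1*32 + 17)/(1*15 + 8) = 49/23.
Compare the errors: |x - 32/15| = |680*15 - 32*319|/(319*15) = 8/4785, and |x - 49/23| = |680*23 - 49*319|/(319*23) = 9/7337.
Cross-multiplying, 9*4785 = 43065 < 58696 = 8*7337, so 9/7337 is smaller: the intermediate fraction 49/23 is closer to x than 32/15.

49/23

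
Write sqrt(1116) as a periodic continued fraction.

[33; (2, 2, 5, 1, 2, 16, 2, 1, 5, 2, 2, 66)]

Write x_i = (sqrt(1116) + m_i)/d_i with (m_0, d_0) = (0, 1). a_0 = floor(sqrt(1116)) = 33, since 33^2 = 1089 <= 1116 < 1156 = 34^2.
Iterate m_{i+1} = d_i*a_i - m_i, d_{i+1} = (1116 - m_{i+1}^2)/d_i, a_{i+1} = floor((a_0 + m_{i+1})/d_{i+1}):
  m_1 = 1*33 - 0 = 33, d_1 = (1116 - 33^2)/1 = 27/1 = 27, a_1 = floor((33 + 33)/27) = 2.
  m_2 = 27*2 - 33 = 21, d_2 = (1116 - 21^2)/27 = 675/27 = 25, a_2 = floor((33 + 21)/25) = 2.
  m_3 = 25*2 - 21 = 29, d_3 = (1116 - 29^2)/25 = 275/25 = 11, a_3 = floor((33 + 29)/11) = 5.
  m_4 = 11*5 - 29 = 26, d_4 = (1116 - 26^2)/11 = 440/11 = 40, a_4 = floor((33 + 26)/40) = 1.
  m_5 = 40*1 - 26 = 14, d_5 = (1116 - 14^2)/40 = 920/40 = 23, a_5 = floor((33 + 14)/23) = 2.
  m_6 = 23*2 - 14 = 32, d_6 = (1116 - 32^2)/23 = 92/23 = 4, a_6 = floor((33 + 32)/4) = 16.
  m_7 = 4*16 - 32 = 32, d_7 = (1116 - 32^2)/4 = 92/4 = 23, a_7 = floor((33 + 32)/23) = 2.
  m_8 = 23*2 - 32 = 14, d_8 = (1116 - 14^2)/23 = 920/23 = 40, a_8 = floor((33 + 14)/40) = 1.
  m_9 = 40*1 - 14 = 26, d_9 = (1116 - 26^2)/40 = 440/40 = 11, a_9 = floor((33 + 26)/11) = 5.
  m_10 = 11*5 - 26 = 29, d_10 = (1116 - 29^2)/11 = 275/11 = 25, a_10 = floor((33 + 29)/25) = 2.
  m_11 = 25*2 - 29 = 21, d_11 = (1116 - 21^2)/25 = 675/25 = 27, a_11 = floor((33 + 21)/27) = 2.
  m_12 = 27*2 - 21 = 33, d_12 = (1116 - 33^2)/27 = 27/27 = 1, a_12 = floor((33 + 33)/1) = 66.
  m_13 = 1*66 - 33 = 33, d_13 = (1116 - 33^2)/1 = 27/1 = 27: (m_13, d_13) = (m_1, d_1) = (33, 27), so from here the quotients repeat a_1, ..., a_12; the period length is 12.
Hence the expansion of sqrt(1116) is a_0 = 33 followed by the repeating block 2, 2, 5, 1, 2, 16, 2, 1, 5, 2, 2, 66 (period 12).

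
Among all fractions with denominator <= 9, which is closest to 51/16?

Expand x = 51/16 as a continued fraction with the Euclidean algorithm:
  51 = 3*16 + 3, so a_0 = 3.
  16 = 5*3 + 1, so a_1 = 5.
  3 = 3*1 + 0, so a_2 = 3.
so x = [3; 5, 3].
Convergents (p_i = a_i*p_{i-1} + p_{i-2}, q_i = a_i*q_{i-1} + q_{i-2} with p_{-2}=0, p_{-1}=1, q_{-2}=1, q_{-1}=0), until the denominator exceeds 9:
  i=0: a_0=3, p_0 = 3*1 + 0 = 3, q_0 = 3*0 + 1 = 1.
  i=1: a_1=5, p_1 = 5*3 + 1 = 16, q_1 = 5*1 + 0 = 5.
  i=2: a_2=3, p_2 = 3*16 + 3 = 51, q_2 = 3*5 + 1 = 16.
q_2 = 16 > 9, so the last convergent with denominator <= 9 is p_1/q_1 = 16/5.
The closest fraction with denominator <= 9 is either p_1/q_1 or the intermediate fraction (k*p_1 + p_0)/(k*q_1 + q_0) with the largest k >= 1 whose denominator stays <= 9; these approach x as k grows, and every other convergent or intermediate fraction in range is farther away.
Largest k: floor((9 - q_0)/q_1) = floor((9 - 1)/5) = 1.
That gives (1*16 + 3)/(1*5 + 1) = 19/6.
Compare the errors: |x - 16/5| = |51*5 - 16*16|/(16*5) = 1/80, and |x - 19/6| = |51*6 - 19*16|/(16*6) = 2/96.
Cross-multiplying, 1*96 = 96 < 160 = 2*80, so 1/80 is smaller: the convergent 16/5 is closer to x than 19/6.

16/5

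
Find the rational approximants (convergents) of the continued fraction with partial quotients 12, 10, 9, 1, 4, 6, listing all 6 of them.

12/1, 121/10, 1101/91, 1222/101, 5989/495, 37156/3071

Using the convergent recurrence p_i = a_i*p_{i-1} + p_{i-2}, q_i = a_i*q_{i-1} + q_{i-2} with p_{-2}=0, p_{-1}=1, q_{-2}=1, q_{-1}=0:
  i=0: a_0=12, p_0 = 12*1 + 0 = 12, q_0 = 12*0 + 1 = 1.
  i=1: a_1=10, p_1 = 10*12 + 1 = 121, q_1 = 10*1 + 0 = 10.
  i=2: a_2=9, p_2 = 9*121 + 12 = 1101, q_2 = 9*10 + 1 = 91.
  i=3: a_3=1, p_3 = 1*1101 + 121 = 1222, q_3 = 1*91 + 10 = 101.
  i=4: a_4=4, p_4 = 4*1222 + 1101 = 5989, q_4 = 4*101 + 91 = 495.
  i=5: a_5=6, p_5 = 6*5989 + 1222 = 37156, q_5 = 6*495 + 101 = 3071.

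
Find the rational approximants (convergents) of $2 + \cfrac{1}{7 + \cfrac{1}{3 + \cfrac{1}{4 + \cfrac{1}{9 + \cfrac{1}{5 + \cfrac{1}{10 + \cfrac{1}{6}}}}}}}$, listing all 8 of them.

Using the convergent recurrence p_i = a_i*p_{i-1} + p_{i-2}, q_i = a_i*q_{i-1} + q_{i-2} with p_{-2}=0, p_{-1}=1, q_{-2}=1, q_{-1}=0:
  i=0: a_0=2, p_0 = 2*1 + 0 = 2, q_0 = 2*0 + 1 = 1.
  i=1: a_1=7, p_1 = 7*2 + 1 = 15, q_1 = 7*1 + 0 = 7.
  i=2: a_2=3, p_2 = 3*15 + 2 = 47, q_2 = 3*7 + 1 = 22.
  i=3: a_3=4, p_3 = 4*47 + 15 = 203, q_3 = 4*22 + 7 = 95.
  i=4: a_4=9, p_4 = 9*203 + 47 = 1874, q_4 = 9*95 + 22 = 877.
  i=5: a_5=5, p_5 = 5*1874 + 203 = 9573, q_5 = 5*877 + 95 = 4480.
  i=6: a_6=10, p_6 = 10*9573 + 1874 = 97604, q_6 = 10*4480 + 877 = 45677.
  i=7: a_7=6, p_7 = 6*97604 + 9573 = 595197, q_7 = 6*45677 + 4480 = 278542.

2/1, 15/7, 47/22, 203/95, 1874/877, 9573/4480, 97604/45677, 595197/278542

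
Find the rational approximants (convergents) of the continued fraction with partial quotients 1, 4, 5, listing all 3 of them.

1/1, 5/4, 26/21

Using the convergent recurrence p_i = a_i*p_{i-1} + p_{i-2}, q_i = a_i*q_{i-1} + q_{i-2} with p_{-2}=0, p_{-1}=1, q_{-2}=1, q_{-1}=0:
  i=0: a_0=1, p_0 = 1*1 + 0 = 1, q_0 = 1*0 + 1 = 1.
  i=1: a_1=4, p_1 = 4*1 + 1 = 5, q_1 = 4*1 + 0 = 4.
  i=2: a_2=5, p_2 = 5*5 + 1 = 26, q_2 = 5*4 + 1 = 21.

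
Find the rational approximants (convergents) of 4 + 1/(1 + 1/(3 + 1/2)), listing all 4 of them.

Using the convergent recurrence p_i = a_i*p_{i-1} + p_{i-2}, q_i = a_i*q_{i-1} + q_{i-2} with p_{-2}=0, p_{-1}=1, q_{-2}=1, q_{-1}=0:
  i=0: a_0=4, p_0 = 4*1 + 0 = 4, q_0 = 4*0 + 1 = 1.
  i=1: a_1=1, p_1 = 1*4 + 1 = 5, q_1 = 1*1 + 0 = 1.
  i=2: a_2=3, p_2 = 3*5 + 4 = 19, q_2 = 3*1 + 1 = 4.
  i=3: a_3=2, p_3 = 2*19 + 5 = 43, q_3 = 2*4 + 1 = 9.

4/1, 5/1, 19/4, 43/9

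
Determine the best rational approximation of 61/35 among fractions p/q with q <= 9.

Expand x = 61/35 as a continued fraction with the Euclidean algorithm:
  61 = 1*35 + 26, so a_0 = 1.
  35 = 1*26 + 9, so a_1 = 1.
  26 = 2*9 + 8, so a_2 = 2.
  9 = 1*8 + 1, so a_3 = 1.
  8 = 8*1 + 0, so a_4 = 8.
so x = [1; 1, 2, 1, 8].
Convergents (p_i = a_i*p_{i-1} + p_{i-2}, q_i = a_i*q_{i-1} + q_{i-2} with p_{-2}=0, p_{-1}=1, q_{-2}=1, q_{-1}=0), until the denominator exceeds 9:
  i=0: a_0=1, p_0 = 1*1 + 0 = 1, q_0 = 1*0 + 1 = 1.
  i=1: a_1=1, p_1 = 1*1 + 1 = 2, q_1 = 1*1 + 0 = 1.
  i=2: a_2=2, p_2 = 2*2 + 1 = 5, q_2 = 2*1 + 1 = 3.
  i=3: a_3=1, p_3 = 1*5 + 2 = 7, q_3 = 1*3 + 1 = 4.
  i=4: a_4=8, p_4 = 8*7 + 5 = 61, q_4 = 8*4 + 3 = 35.
q_4 = 35 > 9, so the last convergent with denominator <= 9 is p_3/q_3 = 7/4.
The closest fraction with denominator <= 9 is either p_3/q_3 or the intermediate fraction (k*p_3 + p_2)/(k*q_3 + q_2) with the largest k >= 1 whose denominator stays <= 9; these approach x as k grows, and every other convergent or intermediate fraction in range is farther away.
Largest k: floor((9 - q_2)/q_3) = floor((9 - 3)/4) = 1.
That gives (1*7 + 5)/(1*4 + 3) = 12/7.
Compare the errors: |x - 7/4| = |61*4 - 7*35|/(35*4) = 1/140, and |x - 12/7| = |61*7 - 12*35|/(35*7) = 7/245.
Cross-multiplying, 1*245 = 245 < 980 = 7*140, so 1/140 is smaller: the convergent 7/4 is closer to x than 12/7.

7/4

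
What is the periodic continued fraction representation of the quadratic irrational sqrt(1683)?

Write x_i = (sqrt(1683) + m_i)/d_i with (m_0, d_0) = (0, 1). a_0 = floor(sqrt(1683)) = 41, since 41^2 = 1681 <= 1683 < 1764 = 42^2.
Iterate m_{i+1} = d_i*a_i - m_i, d_{i+1} = (1683 - m_{i+1}^2)/d_i, a_{i+1} = floor((a_0 + m_{i+1})/d_{i+1}):
  m_1 = 1*41 - 0 = 41, d_1 = (1683 - 41^2)/1 = 2/1 = 2, a_1 = floor((41 + 41)/2) = 41.
  m_2 = 2*41 - 41 = 41, d_2 = (1683 - 41^2)/2 = 2/2 = 1, a_2 = floor((41 + 41)/1) = 82.
  m_3 = 1*82 - 41 = 41, d_3 = (1683 - 41^2)/1 = 2/1 = 2: (m_3, d_3) = (m_1, d_1) = (41, 2), so from here the quotients repeat a_1, a_2; the period length is 2.
Hence the expansion of sqrt(1683) is a_0 = 41 followed by the repeating block 41, 82 (period 2).

[41; (41, 82)]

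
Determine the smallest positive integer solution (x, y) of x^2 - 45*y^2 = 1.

(x, y) = (161, 24)

First expand sqrt(45) as a continued fraction. With x_i = (sqrt(45) + m_i)/d_i and (m_0, d_0) = (0, 1): a_0 = floor(sqrt(45)) = 6, since 6^2 = 36 <= 45 < 49 = 7^2.
Iterate m_{i+1} = d_i*a_i - m_i, d_{i+1} = (45 - m_{i+1}^2)/d_i, a_{i+1} = floor((a_0 + m_{i+1})/d_{i+1}):
  m_1 = 1*6 - 0 = 6, d_1 = (45 - 6^2)/1 = 9/1 = 9, a_1 = floor((6 + 6)/9) = 1.
  m_2 = 9*1 - 6 = 3, d_2 = (45 - 3^2)/9 = 36/9 = 4, a_2 = floor((6 + 3)/4) = 2.
  m_3 = 4*2 - 3 = 5, d_3 = (45 - 5^2)/4 = 20/4 = 5, a_3 = floor((6 + 5)/5) = 2.
  m_4 = 5*2 - 5 = 5, d_4 = (45 - 5^2)/5 = 20/5 = 4, a_4 = floor((6 + 5)/4) = 2.
  m_5 = 4*2 - 5 = 3, d_5 = (45 - 3^2)/4 = 36/4 = 9, a_5 = floor((6 + 3)/9) = 1.
  m_6 = 9*1 - 3 = 6, d_6 = (45 - 6^2)/9 = 9/9 = 1, a_6 = floor((6 + 6)/1) = 12.
  m_7 = 1*12 - 6 = 6, d_7 = (45 - 6^2)/1 = 9/1 = 9: (m_7, d_7) = (m_1, d_1) = (6, 9), so from here the quotients repeat a_1, ..., a_6; the period length is 6.
So sqrt(45) = [6; (1, 2, 2, 2, 1, 12)] with period length k = 6.
k is even, so the fundamental solution of x^2 - 45y^2 = 1 is (p_{k-1}, q_{k-1}) = (p_5, q_5); compute convergents through index 5.
Convergents (p_i = a_i*p_{i-1} + p_{i-2}, q_i = a_i*q_{i-1} + q_{i-2} with p_{-2}=0, p_{-1}=1, q_{-2}=1, q_{-1}=0):
  i=0: a_0=6, p_0 = 6*1 + 0 = 6, q_0 = 6*0 + 1 = 1.
  i=1: a_1=1, p_1 = 1*6 + 1 = 7, q_1 = 1*1 + 0 = 1.
  i=2: a_2=2, p_2 = 2*7 + 6 = 20, q_2 = 2*1 + 1 = 3.
  i=3: a_3=2, p_3 = 2*20 + 7 = 47, q_3 = 2*3 + 1 = 7.
  i=4: a_4=2, p_4 = 2*47 + 20 = 114, q_4 = 2*7 + 3 = 17.
  i=5: a_5=1, p_5 = 1*114 + 47 = 161, q_5 = 1*17 + 7 = 24.
Check: 161^2 - 45*24^2 = 25921 - 25920 = 1, so (x, y) = (161, 24) solves the equation, and by the theorem it is the least positive solution.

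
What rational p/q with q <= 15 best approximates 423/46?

46/5

Expand x = 423/46 as a continued fraction with the Euclidean algorithm:
  423 = 9*46 + 9, so a_0 = 9.
  46 = 5*9 + 1, so a_1 = 5.
  9 = 9*1 + 0, so a_2 = 9.
so x = [9; 5, 9].
Convergents (p_i = a_i*p_{i-1} + p_{i-2}, q_i = a_i*q_{i-1} + q_{i-2} with p_{-2}=0, p_{-1}=1, q_{-2}=1, q_{-1}=0), until the denominator exceeds 15:
  i=0: a_0=9, p_0 = 9*1 + 0 = 9, q_0 = 9*0 + 1 = 1.
  i=1: a_1=5, p_1 = 5*9 + 1 = 46, q_1 = 5*1 + 0 = 5.
  i=2: a_2=9, p_2 = 9*46 + 9 = 423, q_2 = 9*5 + 1 = 46.
q_2 = 46 > 15, so the last convergent with denominator <= 15 is p_1/q_1 = 46/5.
The closest fraction with denominator <= 15 is either p_1/q_1 or the intermediate fraction (k*p_1 + p_0)/(k*q_1 + q_0) with the largest k >= 1 whose denominator stays <= 15; these approach x as k grows, and every other convergent or intermediate fraction in range is farther away.
Largest k: floor((15 - q_0)/q_1) = floor((15 - 1)/5) = 2.
That gives (2*46 + 9)/(2*5 + 1) = 101/11.
Compare the errors: |x - 46/5| = |423*5 - 46*46|/(46*5) = 1/230, and |x - 101/11| = |423*11 - 101*46|/(46*11) = 7/506.
Cross-multiplying, 1*506 = 506 < 1610 = 7*230, so 1/230 is smaller: the convergent 46/5 is closer to x than 101/11.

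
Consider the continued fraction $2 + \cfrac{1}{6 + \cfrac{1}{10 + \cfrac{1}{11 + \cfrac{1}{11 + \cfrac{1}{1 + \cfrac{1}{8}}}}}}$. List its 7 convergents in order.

Using the convergent recurrence p_i = a_i*p_{i-1} + p_{i-2}, q_i = a_i*q_{i-1} + q_{i-2} with p_{-2}=0, p_{-1}=1, q_{-2}=1, q_{-1}=0:
  i=0: a_0=2, p_0 = 2*1 + 0 = 2, q_0 = 2*0 + 1 = 1.
  i=1: a_1=6, p_1 = 6*2 + 1 = 13, q_1 = 6*1 + 0 = 6.
  i=2: a_2=10, p_2 = 10*13 + 2 = 132, q_2 = 10*6 + 1 = 61.
  i=3: a_3=11, p_3 = 11*132 + 13 = 1465, q_3 = 11*61 + 6 = 677.
  i=4: a_4=11, p_4 = 11*1465 + 132 = 16247, q_4 = 11*677 + 61 = 7508.
  i=5: a_5=1, p_5 = 1*16247 + 1465 = 17712, q_5 = 1*7508 + 677 = 8185.
  i=6: a_6=8, p_6 = 8*17712 + 16247 = 157943, q_6 = 8*8185 + 7508 = 72988.

2/1, 13/6, 132/61, 1465/677, 16247/7508, 17712/8185, 157943/72988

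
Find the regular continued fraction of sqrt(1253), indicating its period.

[35; (2, 1, 1, 17, 10, 17, 1, 1, 2, 70)]

Write x_i = (sqrt(1253) + m_i)/d_i with (m_0, d_0) = (0, 1). a_0 = floor(sqrt(1253)) = 35, since 35^2 = 1225 <= 1253 < 1296 = 36^2.
Iterate m_{i+1} = d_i*a_i - m_i, d_{i+1} = (1253 - m_{i+1}^2)/d_i, a_{i+1} = floor((a_0 + m_{i+1})/d_{i+1}):
  m_1 = 1*35 - 0 = 35, d_1 = (1253 - 35^2)/1 = 28/1 = 28, a_1 = floor((35 + 35)/28) = 2.
  m_2 = 28*2 - 35 = 21, d_2 = (1253 - 21^2)/28 = 812/28 = 29, a_2 = floor((35 + 21)/29) = 1.
  m_3 = 29*1 - 21 = 8, d_3 = (1253 - 8^2)/29 = 1189/29 = 41, a_3 = floor((35 + 8)/41) = 1.
  m_4 = 41*1 - 8 = 33, d_4 = (1253 - 33^2)/41 = 164/41 = 4, a_4 = floor((35 + 33)/4) = 17.
  m_5 = 4*17 - 33 = 35, d_5 = (1253 - 35^2)/4 = 28/4 = 7, a_5 = floor((35 + 35)/7) = 10.
  m_6 = 7*10 - 35 = 35, d_6 = (1253 - 35^2)/7 = 28/7 = 4, a_6 = floor((35 + 35)/4) = 17.
  m_7 = 4*17 - 35 = 33, d_7 = (1253 - 33^2)/4 = 164/4 = 41, a_7 = floor((35 + 33)/41) = 1.
  m_8 = 41*1 - 33 = 8, d_8 = (1253 - 8^2)/41 = 1189/41 = 29, a_8 = floor((35 + 8)/29) = 1.
  m_9 = 29*1 - 8 = 21, d_9 = (1253 - 21^2)/29 = 812/29 = 28, a_9 = floor((35 + 21)/28) = 2.
  m_10 = 28*2 - 21 = 35, d_10 = (1253 - 35^2)/28 = 28/28 = 1, a_10 = floor((35 + 35)/1) = 70.
  m_11 = 1*70 - 35 = 35, d_11 = (1253 - 35^2)/1 = 28/1 = 28: (m_11, d_11) = (m_1, d_1) = (35, 28), so from here the quotients repeat a_1, ..., a_10; the period length is 10.
Hence the expansion of sqrt(1253) is a_0 = 35 followed by the repeating block 2, 1, 1, 17, 10, 17, 1, 1, 2, 70 (period 10).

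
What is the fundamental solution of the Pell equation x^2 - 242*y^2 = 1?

(x, y) = (19601, 1260)

First expand sqrt(242) as a continued fraction. With x_i = (sqrt(242) + m_i)/d_i and (m_0, d_0) = (0, 1): a_0 = floor(sqrt(242)) = 15, since 15^2 = 225 <= 242 < 256 = 16^2.
Iterate m_{i+1} = d_i*a_i - m_i, d_{i+1} = (242 - m_{i+1}^2)/d_i, a_{i+1} = floor((a_0 + m_{i+1})/d_{i+1}):
  m_1 = 1*15 - 0 = 15, d_1 = (242 - 15^2)/1 = 17/1 = 17, a_1 = floor((15 + 15)/17) = 1.
  m_2 = 17*1 - 15 = 2, d_2 = (242 - 2^2)/17 = 238/17 = 14, a_2 = floor((15 + 2)/14) = 1.
  m_3 = 14*1 - 2 = 12, d_3 = (242 - 12^2)/14 = 98/14 = 7, a_3 = floor((15 + 12)/7) = 3.
  m_4 = 7*3 - 12 = 9, d_4 = (242 - 9^2)/7 = 161/7 = 23, a_4 = floor((15 + 9)/23) = 1.
  m_5 = 23*1 - 9 = 14, d_5 = (242 - 14^2)/23 = 46/23 = 2, a_5 = floor((15 + 14)/2) = 14.
  m_6 = 2*14 - 14 = 14, d_6 = (242 - 14^2)/2 = 46/2 = 23, a_6 = floor((15 + 14)/23) = 1.
  m_7 = 23*1 - 14 = 9, d_7 = (242 - 9^2)/23 = 161/23 = 7, a_7 = floor((15 + 9)/7) = 3.
  m_8 = 7*3 - 9 = 12, d_8 = (242 - 12^2)/7 = 98/7 = 14, a_8 = floor((15 + 12)/14) = 1.
  m_9 = 14*1 - 12 = 2, d_9 = (242 - 2^2)/14 = 238/14 = 17, a_9 = floor((15 + 2)/17) = 1.
  m_10 = 17*1 - 2 = 15, d_10 = (242 - 15^2)/17 = 17/17 = 1, a_10 = floor((15 + 15)/1) = 30.
  m_11 = 1*30 - 15 = 15, d_11 = (242 - 15^2)/1 = 17/1 = 17: (m_11, d_11) = (m_1, d_1) = (15, 17), so from here the quotients repeat a_1, ..., a_10; the period length is 10.
So sqrt(242) = [15; (1, 1, 3, 1, 14, 1, 3, 1, 1, 30)] with period length k = 10.
k is even, so the fundamental solution of x^2 - 242y^2 = 1 is (p_{k-1}, q_{k-1}) = (p_9, q_9); compute convergents through index 9.
Convergents (p_i = a_i*p_{i-1} + p_{i-2}, q_i = a_i*q_{i-1} + q_{i-2} with p_{-2}=0, p_{-1}=1, q_{-2}=1, q_{-1}=0):
  i=0: a_0=15, p_0 = 15*1 + 0 = 15, q_0 = 15*0 + 1 = 1.
  i=1: a_1=1, p_1 = 1*15 + 1 = 16, q_1 = 1*1 + 0 = 1.
  i=2: a_2=1, p_2 = 1*16 + 15 = 31, q_2 = 1*1 + 1 = 2.
  i=3: a_3=3, p_3 = 3*31 + 16 = 109, q_3 = 3*2 + 1 = 7.
  i=4: a_4=1, p_4 = 1*109 + 31 = 140, q_4 = 1*7 + 2 = 9.
  i=5: a_5=14, p_5 = 14*140 + 109 = 2069, q_5 = 14*9 + 7 = 133.
  i=6: a_6=1, p_6 = 1*2069 + 140 = 2209, q_6 = 1*133 + 9 = 142.
  i=7: a_7=3, p_7 = 3*2209 + 2069 = 8696, q_7 = 3*142 + 133 = 559.
  i=8: a_8=1, p_8 = 1*8696 + 2209 = 10905, q_8 = 1*559 + 142 = 701.
  i=9: a_9=1, p_9 = 1*10905 + 8696 = 19601, q_9 = 1*701 + 559 = 1260.
Check: 19601^2 - 242*1260^2 = 384199201 - 384199200 = 1, so (x, y) = (19601, 1260) solves the equation, and by the theorem it is the least positive solution.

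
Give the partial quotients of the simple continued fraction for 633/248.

Run the Euclidean algorithm on 633 and 248; the successive quotients are the partial quotients a_0, a_1, ... (each step inverts the fractional part left over by the previous one):
  633 = 2*248 + 137, so a_0 = 2.
  248 = 1*137 + 111, so a_1 = 1.
  137 = 1*111 + 26, so a_2 = 1.
  111 = 4*26 + 7, so a_3 = 4.
  26 = 3*7 + 5, so a_4 = 3.
  7 = 1*5 + 2, so a_5 = 1.
  5 = 2*2 + 1, so a_6 = 2.
  2 = 2*1 + 0, so a_7 = 2.
The remainder reaches 0 after 8 divisions, so the expansion has 8 partial quotients, read off in order.

[2; 1, 1, 4, 3, 1, 2, 2]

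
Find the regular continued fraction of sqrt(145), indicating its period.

Write x_i = (sqrt(145) + m_i)/d_i with (m_0, d_0) = (0, 1). a_0 = floor(sqrt(145)) = 12, since 12^2 = 144 <= 145 < 169 = 13^2.
Iterate m_{i+1} = d_i*a_i - m_i, d_{i+1} = (145 - m_{i+1}^2)/d_i, a_{i+1} = floor((a_0 + m_{i+1})/d_{i+1}):
  m_1 = 1*12 - 0 = 12, d_1 = (145 - 12^2)/1 = 1/1 = 1, a_1 = floor((12 + 12)/1) = 24.
  m_2 = 1*24 - 12 = 12, d_2 = (145 - 12^2)/1 = 1/1 = 1: (m_2, d_2) = (m_1, d_1) = (12, 1), so from here the quotient a_1 repeats; the period length is 1.
Hence the expansion of sqrt(145) is a_0 = 12 followed by the repeating block 24 (period 1).

[12; (24)]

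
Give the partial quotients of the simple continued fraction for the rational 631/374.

[1; 1, 2, 5, 11, 2]

Run the Euclidean algorithm on 631 and 374; the successive quotients are the partial quotients a_0, a_1, ... (each step inverts the fractional part left over by the previous one):
  631 = 1*374 + 257, so a_0 = 1.
  374 = 1*257 + 117, so a_1 = 1.
  257 = 2*117 + 23, so a_2 = 2.
  117 = 5*23 + 2, so a_3 = 5.
  23 = 11*2 + 1, so a_4 = 11.
  2 = 2*1 + 0, so a_5 = 2.
The remainder reaches 0 after 6 divisions, so the expansion has 6 partial quotients, read off in order.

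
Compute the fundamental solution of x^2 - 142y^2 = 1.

(x, y) = (143, 12)

First expand sqrt(142) as a continued fraction. With x_i = (sqrt(142) + m_i)/d_i and (m_0, d_0) = (0, 1): a_0 = floor(sqrt(142)) = 11, since 11^2 = 121 <= 142 < 144 = 12^2.
Iterate m_{i+1} = d_i*a_i - m_i, d_{i+1} = (142 - m_{i+1}^2)/d_i, a_{i+1} = floor((a_0 + m_{i+1})/d_{i+1}):
  m_1 = 1*11 - 0 = 11, d_1 = (142 - 11^2)/1 = 21/1 = 21, a_1 = floor((11 + 11)/21) = 1.
  m_2 = 21*1 - 11 = 10, d_2 = (142 - 10^2)/21 = 42/21 = 2, a_2 = floor((11 + 10)/2) = 10.
  m_3 = 2*10 - 10 = 10, d_3 = (142 - 10^2)/2 = 42/2 = 21, a_3 = floor((11 + 10)/21) = 1.
  m_4 = 21*1 - 10 = 11, d_4 = (142 - 11^2)/21 = 21/21 = 1, a_4 = floor((11 + 11)/1) = 22.
  m_5 = 1*22 - 11 = 11, d_5 = (142 - 11^2)/1 = 21/1 = 21: (m_5, d_5) = (m_1, d_1) = (11, 21), so from here the quotients repeat a_1, ..., a_4; the period length is 4.
So sqrt(142) = [11; (1, 10, 1, 22)] with period length k = 4.
k is even, so the fundamental solution of x^2 - 142y^2 = 1 is (p_{k-1}, q_{k-1}) = (p_3, q_3); compute convergents through index 3.
Convergents (p_i = a_i*p_{i-1} + p_{i-2}, q_i = a_i*q_{i-1} + q_{i-2} with p_{-2}=0, p_{-1}=1, q_{-2}=1, q_{-1}=0):
  i=0: a_0=11, p_0 = 11*1 + 0 = 11, q_0 = 11*0 + 1 = 1.
  i=1: a_1=1, p_1 = 1*11 + 1 = 12, q_1 = 1*1 + 0 = 1.
  i=2: a_2=10, p_2 = 10*12 + 11 = 131, q_2 = 10*1 + 1 = 11.
  i=3: a_3=1, p_3 = 1*131 + 12 = 143, q_3 = 1*11 + 1 = 12.
Check: 143^2 - 142*12^2 = 20449 - 20448 = 1, so (x, y) = (143, 12) solves the equation, and by the theorem it is the least positive solution.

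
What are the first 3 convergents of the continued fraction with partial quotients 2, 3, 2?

2/1, 7/3, 16/7

Using the convergent recurrence p_i = a_i*p_{i-1} + p_{i-2}, q_i = a_i*q_{i-1} + q_{i-2} with p_{-2}=0, p_{-1}=1, q_{-2}=1, q_{-1}=0:
  i=0: a_0=2, p_0 = 2*1 + 0 = 2, q_0 = 2*0 + 1 = 1.
  i=1: a_1=3, p_1 = 3*2 + 1 = 7, q_1 = 3*1 + 0 = 3.
  i=2: a_2=2, p_2 = 2*7 + 2 = 16, q_2 = 2*3 + 1 = 7.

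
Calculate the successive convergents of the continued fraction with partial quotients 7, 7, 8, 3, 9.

Using the convergent recurrence p_i = a_i*p_{i-1} + p_{i-2}, q_i = a_i*q_{i-1} + q_{i-2} with p_{-2}=0, p_{-1}=1, q_{-2}=1, q_{-1}=0:
  i=0: a_0=7, p_0 = 7*1 + 0 = 7, q_0 = 7*0 + 1 = 1.
  i=1: a_1=7, p_1 = 7*7 + 1 = 50, q_1 = 7*1 + 0 = 7.
  i=2: a_2=8, p_2 = 8*50 + 7 = 407, q_2 = 8*7 + 1 = 57.
  i=3: a_3=3, p_3 = 3*407 + 50 = 1271, q_3 = 3*57 + 7 = 178.
  i=4: a_4=9, p_4 = 9*1271 + 407 = 11846, q_4 = 9*178 + 57 = 1659.

7/1, 50/7, 407/57, 1271/178, 11846/1659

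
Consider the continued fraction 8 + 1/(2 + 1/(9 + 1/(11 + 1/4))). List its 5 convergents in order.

Using the convergent recurrence p_i = a_i*p_{i-1} + p_{i-2}, q_i = a_i*q_{i-1} + q_{i-2} with p_{-2}=0, p_{-1}=1, q_{-2}=1, q_{-1}=0:
  i=0: a_0=8, p_0 = 8*1 + 0 = 8, q_0 = 8*0 + 1 = 1.
  i=1: a_1=2, p_1 = 2*8 + 1 = 17, q_1 = 2*1 + 0 = 2.
  i=2: a_2=9, p_2 = 9*17 + 8 = 161, q_2 = 9*2 + 1 = 19.
  i=3: a_3=11, p_3 = 11*161 + 17 = 1788, q_3 = 11*19 + 2 = 211.
  i=4: a_4=4, p_4 = 4*1788 + 161 = 7313, q_4 = 4*211 + 19 = 863.

8/1, 17/2, 161/19, 1788/211, 7313/863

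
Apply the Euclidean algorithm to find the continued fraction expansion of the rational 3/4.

[0; 1, 3]

Run the Euclidean algorithm on 3 and 4; the successive quotients are the partial quotients a_0, a_1, ... (each step inverts the fractional part left over by the previous one):
  3 = 0*4 + 3, so a_0 = 0.
  4 = 1*3 + 1, so a_1 = 1.
  3 = 3*1 + 0, so a_2 = 3.
The remainder reaches 0 after 3 divisions, so the expansion has 3 partial quotients, read off in order.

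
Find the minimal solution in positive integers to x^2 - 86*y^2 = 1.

First expand sqrt(86) as a continued fraction. With x_i = (sqrt(86) + m_i)/d_i and (m_0, d_0) = (0, 1): a_0 = floor(sqrt(86)) = 9, since 9^2 = 81 <= 86 < 100 = 10^2.
Iterate m_{i+1} = d_i*a_i - m_i, d_{i+1} = (86 - m_{i+1}^2)/d_i, a_{i+1} = floor((a_0 + m_{i+1})/d_{i+1}):
  m_1 = 1*9 - 0 = 9, d_1 = (86 - 9^2)/1 = 5/1 = 5, a_1 = floor((9 + 9)/5) = 3.
  m_2 = 5*3 - 9 = 6, d_2 = (86 - 6^2)/5 = 50/5 = 10, a_2 = floor((9 + 6)/10) = 1.
  m_3 = 10*1 - 6 = 4, d_3 = (86 - 4^2)/10 = 70/10 = 7, a_3 = floor((9 + 4)/7) = 1.
  m_4 = 7*1 - 4 = 3, d_4 = (86 - 3^2)/7 = 77/7 = 11, a_4 = floor((9 + 3)/11) = 1.
  m_5 = 11*1 - 3 = 8, d_5 = (86 - 8^2)/11 = 22/11 = 2, a_5 = floor((9 + 8)/2) = 8.
  m_6 = 2*8 - 8 = 8, d_6 = (86 - 8^2)/2 = 22/2 = 11, a_6 = floor((9 + 8)/11) = 1.
  m_7 = 11*1 - 8 = 3, d_7 = (86 - 3^2)/11 = 77/11 = 7, a_7 = floor((9 + 3)/7) = 1.
  m_8 = 7*1 - 3 = 4, d_8 = (86 - 4^2)/7 = 70/7 = 10, a_8 = floor((9 + 4)/10) = 1.
  m_9 = 10*1 - 4 = 6, d_9 = (86 - 6^2)/10 = 50/10 = 5, a_9 = floor((9 + 6)/5) = 3.
  m_10 = 5*3 - 6 = 9, d_10 = (86 - 9^2)/5 = 5/5 = 1, a_10 = floor((9 + 9)/1) = 18.
  m_11 = 1*18 - 9 = 9, d_11 = (86 - 9^2)/1 = 5/1 = 5: (m_11, d_11) = (m_1, d_1) = (9, 5), so from here the quotients repeat a_1, ..., a_10; the period length is 10.
So sqrt(86) = [9; (3, 1, 1, 1, 8, 1, 1, 1, 3, 18)] with period length k = 10.
k is even, so the fundamental solution of x^2 - 86y^2 = 1 is (p_{k-1}, q_{k-1}) = (p_9, q_9); compute convergents through index 9.
Convergents (p_i = a_i*p_{i-1} + p_{i-2}, q_i = a_i*q_{i-1} + q_{i-2} with p_{-2}=0, p_{-1}=1, q_{-2}=1, q_{-1}=0):
  i=0: a_0=9, p_0 = 9*1 + 0 = 9, q_0 = 9*0 + 1 = 1.
  i=1: a_1=3, p_1 = 3*9 + 1 = 28, q_1 = 3*1 + 0 = 3.
  i=2: a_2=1, p_2 = 1*28 + 9 = 37, q_2 = 1*3 + 1 = 4.
  i=3: a_3=1, p_3 = 1*37 + 28 = 65, q_3 = 1*4 + 3 = 7.
  i=4: a_4=1, p_4 = 1*65 + 37 = 102, q_4 = 1*7 + 4 = 11.
  i=5: a_5=8, p_5 = 8*102 + 65 = 881, q_5 = 8*11 + 7 = 95.
  i=6: a_6=1, p_6 = 1*881 + 102 = 983, q_6 = 1*95 + 11 = 106.
  i=7: a_7=1, p_7 = 1*983 + 881 = 1864, q_7 = 1*106 + 95 = 201.
  i=8: a_8=1, p_8 = 1*1864 + 983 = 2847, q_8 = 1*201 + 106 = 307.
  i=9: a_9=3, p_9 = 3*2847 + 1864 = 10405, q_9 = 3*307 + 201 = 1122.
Check: 10405^2 - 86*1122^2 = 108264025 - 108264024 = 1, so (x, y) = (10405, 1122) solves the equation, and by the theorem it is the least positive solution.

(x, y) = (10405, 1122)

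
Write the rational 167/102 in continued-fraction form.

[1; 1, 1, 1, 3, 9]

Run the Euclidean algorithm on 167 and 102; the successive quotients are the partial quotients a_0, a_1, ... (each step inverts the fractional part left over by the previous one):
  167 = 1*102 + 65, so a_0 = 1.
  102 = 1*65 + 37, so a_1 = 1.
  65 = 1*37 + 28, so a_2 = 1.
  37 = 1*28 + 9, so a_3 = 1.
  28 = 3*9 + 1, so a_4 = 3.
  9 = 9*1 + 0, so a_5 = 9.
The remainder reaches 0 after 6 divisions, so the expansion has 6 partial quotients, read off in order.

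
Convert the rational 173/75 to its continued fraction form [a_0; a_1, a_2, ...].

[2; 3, 3, 1, 5]

Run the Euclidean algorithm on 173 and 75; the successive quotients are the partial quotients a_0, a_1, ... (each step inverts the fractional part left over by the previous one):
  173 = 2*75 + 23, so a_0 = 2.
  75 = 3*23 + 6, so a_1 = 3.
  23 = 3*6 + 5, so a_2 = 3.
  6 = 1*5 + 1, so a_3 = 1.
  5 = 5*1 + 0, so a_4 = 5.
The remainder reaches 0 after 5 divisions, so the expansion has 5 partial quotients, read off in order.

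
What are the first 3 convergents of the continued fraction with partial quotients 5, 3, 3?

5/1, 16/3, 53/10

Using the convergent recurrence p_i = a_i*p_{i-1} + p_{i-2}, q_i = a_i*q_{i-1} + q_{i-2} with p_{-2}=0, p_{-1}=1, q_{-2}=1, q_{-1}=0:
  i=0: a_0=5, p_0 = 5*1 + 0 = 5, q_0 = 5*0 + 1 = 1.
  i=1: a_1=3, p_1 = 3*5 + 1 = 16, q_1 = 3*1 + 0 = 3.
  i=2: a_2=3, p_2 = 3*16 + 5 = 53, q_2 = 3*3 + 1 = 10.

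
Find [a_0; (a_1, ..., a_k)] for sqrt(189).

Write x_i = (sqrt(189) + m_i)/d_i with (m_0, d_0) = (0, 1). a_0 = floor(sqrt(189)) = 13, since 13^2 = 169 <= 189 < 196 = 14^2.
Iterate m_{i+1} = d_i*a_i - m_i, d_{i+1} = (189 - m_{i+1}^2)/d_i, a_{i+1} = floor((a_0 + m_{i+1})/d_{i+1}):
  m_1 = 1*13 - 0 = 13, d_1 = (189 - 13^2)/1 = 20/1 = 20, a_1 = floor((13 + 13)/20) = 1.
  m_2 = 20*1 - 13 = 7, d_2 = (189 - 7^2)/20 = 140/20 = 7, a_2 = floor((13 + 7)/7) = 2.
  m_3 = 7*2 - 7 = 7, d_3 = (189 - 7^2)/7 = 140/7 = 20, a_3 = floor((13 + 7)/20) = 1.
  m_4 = 20*1 - 7 = 13, d_4 = (189 - 13^2)/20 = 20/20 = 1, a_4 = floor((13 + 13)/1) = 26.
  m_5 = 1*26 - 13 = 13, d_5 = (189 - 13^2)/1 = 20/1 = 20: (m_5, d_5) = (m_1, d_1) = (13, 20), so from here the quotients repeat a_1, ..., a_4; the period length is 4.
Hence the expansion of sqrt(189) is a_0 = 13 followed by the repeating block 1, 2, 1, 26 (period 4).

[13; (1, 2, 1, 26)]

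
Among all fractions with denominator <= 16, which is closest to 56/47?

19/16

Expand x = 56/47 as a continued fraction with the Euclidean algorithm:
  56 = 1*47 + 9, so a_0 = 1.
  47 = 5*9 + 2, so a_1 = 5.
  9 = 4*2 + 1, so a_2 = 4.
  2 = 2*1 + 0, so a_3 = 2.
so x = [1; 5, 4, 2].
Convergents (p_i = a_i*p_{i-1} + p_{i-2}, q_i = a_i*q_{i-1} + q_{i-2} with p_{-2}=0, p_{-1}=1, q_{-2}=1, q_{-1}=0), until the denominator exceeds 16:
  i=0: a_0=1, p_0 = 1*1 + 0 = 1, q_0 = 1*0 + 1 = 1.
  i=1: a_1=5, p_1 = 5*1 + 1 = 6, q_1 = 5*1 + 0 = 5.
  i=2: a_2=4, p_2 = 4*6 + 1 = 25, q_2 = 4*5 + 1 = 21.
q_2 = 21 > 16, so the last convergent with denominator <= 16 is p_1/q_1 = 6/5.
The closest fraction with denominator <= 16 is either p_1/q_1 or the intermediate fraction (k*p_1 + p_0)/(k*q_1 + q_0) with the largest k >= 1 whose denominator stays <= 16; these approach x as k grows, and every other convergent or intermediate fraction in range is farther away.
Largest k: floor((16 - q_0)/q_1) = floor((16 - 1)/5) = 3.
That gives (3*6 + 1)/(3*5 + 1) = 19/16.
Compare the errors: |x - 6/5| = |56*5 - 6*47|/(47*5) = 2/235, and |x - 19/16| = |56*16 - 19*47|/(47*16) = 3/752.
Cross-multiplying, 3*235 = 705 < 1504 = 2*752, so 3/752 is smaller: the intermediate fraction 19/16 is closer to x than 6/5.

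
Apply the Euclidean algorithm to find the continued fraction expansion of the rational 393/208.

[1; 1, 8, 23]

Run the Euclidean algorithm on 393 and 208; the successive quotients are the partial quotients a_0, a_1, ... (each step inverts the fractional part left over by the previous one):
  393 = 1*208 + 185, so a_0 = 1.
  208 = 1*185 + 23, so a_1 = 1.
  185 = 8*23 + 1, so a_2 = 8.
  23 = 23*1 + 0, so a_3 = 23.
The remainder reaches 0 after 4 divisions, so the expansion has 4 partial quotients, read off in order.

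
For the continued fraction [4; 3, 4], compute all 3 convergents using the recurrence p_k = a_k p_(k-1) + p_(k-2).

4/1, 13/3, 56/13

Using the convergent recurrence p_i = a_i*p_{i-1} + p_{i-2}, q_i = a_i*q_{i-1} + q_{i-2} with p_{-2}=0, p_{-1}=1, q_{-2}=1, q_{-1}=0:
  i=0: a_0=4, p_0 = 4*1 + 0 = 4, q_0 = 4*0 + 1 = 1.
  i=1: a_1=3, p_1 = 3*4 + 1 = 13, q_1 = 3*1 + 0 = 3.
  i=2: a_2=4, p_2 = 4*13 + 4 = 56, q_2 = 4*3 + 1 = 13.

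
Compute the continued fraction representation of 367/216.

[1; 1, 2, 3, 10, 2]

Run the Euclidean algorithm on 367 and 216; the successive quotients are the partial quotients a_0, a_1, ... (each step inverts the fractional part left over by the previous one):
  367 = 1*216 + 151, so a_0 = 1.
  216 = 1*151 + 65, so a_1 = 1.
  151 = 2*65 + 21, so a_2 = 2.
  65 = 3*21 + 2, so a_3 = 3.
  21 = 10*2 + 1, so a_4 = 10.
  2 = 2*1 + 0, so a_5 = 2.
The remainder reaches 0 after 6 divisions, so the expansion has 6 partial quotients, read off in order.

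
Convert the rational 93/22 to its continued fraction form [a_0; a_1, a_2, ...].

Run the Euclidean algorithm on 93 and 22; the successive quotients are the partial quotients a_0, a_1, ... (each step inverts the fractional part left over by the previous one):
  93 = 4*22 + 5, so a_0 = 4.
  22 = 4*5 + 2, so a_1 = 4.
  5 = 2*2 + 1, so a_2 = 2.
  2 = 2*1 + 0, so a_3 = 2.
The remainder reaches 0 after 4 divisions, so the expansion has 4 partial quotients, read off in order.

[4; 4, 2, 2]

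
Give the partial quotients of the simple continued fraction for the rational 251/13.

[19; 3, 4]

Run the Euclidean algorithm on 251 and 13; the successive quotients are the partial quotients a_0, a_1, ... (each step inverts the fractional part left over by the previous one):
  251 = 19*13 + 4, so a_0 = 19.
  13 = 3*4 + 1, so a_1 = 3.
  4 = 4*1 + 0, so a_2 = 4.
The remainder reaches 0 after 3 divisions, so the expansion has 3 partial quotients, read off in order.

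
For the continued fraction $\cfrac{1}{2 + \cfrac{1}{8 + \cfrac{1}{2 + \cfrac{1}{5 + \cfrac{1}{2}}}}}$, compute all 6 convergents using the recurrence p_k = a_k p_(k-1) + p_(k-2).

0/1, 1/2, 8/17, 17/36, 93/197, 203/430

Using the convergent recurrence p_i = a_i*p_{i-1} + p_{i-2}, q_i = a_i*q_{i-1} + q_{i-2} with p_{-2}=0, p_{-1}=1, q_{-2}=1, q_{-1}=0:
  i=0: a_0=0, p_0 = 0*1 + 0 = 0, q_0 = 0*0 + 1 = 1.
  i=1: a_1=2, p_1 = 2*0 + 1 = 1, q_1 = 2*1 + 0 = 2.
  i=2: a_2=8, p_2 = 8*1 + 0 = 8, q_2 = 8*2 + 1 = 17.
  i=3: a_3=2, p_3 = 2*8 + 1 = 17, q_3 = 2*17 + 2 = 36.
  i=4: a_4=5, p_4 = 5*17 + 8 = 93, q_4 = 5*36 + 17 = 197.
  i=5: a_5=2, p_5 = 2*93 + 17 = 203, q_5 = 2*197 + 36 = 430.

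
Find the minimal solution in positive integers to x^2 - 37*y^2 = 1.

(x, y) = (73, 12)

First expand sqrt(37) as a continued fraction. With x_i = (sqrt(37) + m_i)/d_i and (m_0, d_0) = (0, 1): a_0 = floor(sqrt(37)) = 6, since 6^2 = 36 <= 37 < 49 = 7^2.
Iterate m_{i+1} = d_i*a_i - m_i, d_{i+1} = (37 - m_{i+1}^2)/d_i, a_{i+1} = floor((a_0 + m_{i+1})/d_{i+1}):
  m_1 = 1*6 - 0 = 6, d_1 = (37 - 6^2)/1 = 1/1 = 1, a_1 = floor((6 + 6)/1) = 12.
  m_2 = 1*12 - 6 = 6, d_2 = (37 - 6^2)/1 = 1/1 = 1: (m_2, d_2) = (m_1, d_1) = (6, 1), so from here the quotient a_1 repeats; the period length is 1.
So sqrt(37) = [6; (12)] with period length k = 1.
k is odd, so (p_{k-1}, q_{k-1}) only solves x^2 - 37y^2 = -1 and the fundamental solution of x^2 - 37y^2 = 1 is (p_{2k-1}, q_{2k-1}) = (p_1, q_1); compute convergents through index 1, running through the period twice.
Convergents (p_i = a_i*p_{i-1} + p_{i-2}, q_i = a_i*q_{i-1} + q_{i-2} with p_{-2}=0, p_{-1}=1, q_{-2}=1, q_{-1}=0):
  i=0: a_0=6, p_0 = 6*1 + 0 = 6, q_0 = 6*0 + 1 = 1.
  i=1: a_1=12, p_1 = 12*6 + 1 = 73, q_1 = 12*1 + 0 = 12.
Indeed p_0^2 - 37*q_0^2 = 36 - 37 = -1, not +1.
Check: 73^2 - 37*12^2 = 5329 - 5328 = 1, so (x, y) = (73, 12) solves the equation, and by the theorem it is the least positive solution.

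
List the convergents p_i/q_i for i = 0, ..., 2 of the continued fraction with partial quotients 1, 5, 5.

1/1, 6/5, 31/26

Using the convergent recurrence p_i = a_i*p_{i-1} + p_{i-2}, q_i = a_i*q_{i-1} + q_{i-2} with p_{-2}=0, p_{-1}=1, q_{-2}=1, q_{-1}=0:
  i=0: a_0=1, p_0 = 1*1 + 0 = 1, q_0 = 1*0 + 1 = 1.
  i=1: a_1=5, p_1 = 5*1 + 1 = 6, q_1 = 5*1 + 0 = 5.
  i=2: a_2=5, p_2 = 5*6 + 1 = 31, q_2 = 5*5 + 1 = 26.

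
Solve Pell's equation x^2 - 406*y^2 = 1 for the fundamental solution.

(x, y) = (59468095, 2951352)

First expand sqrt(406) as a continued fraction. With x_i = (sqrt(406) + m_i)/d_i and (m_0, d_0) = (0, 1): a_0 = floor(sqrt(406)) = 20, since 20^2 = 400 <= 406 < 441 = 21^2.
Iterate m_{i+1} = d_i*a_i - m_i, d_{i+1} = (406 - m_{i+1}^2)/d_i, a_{i+1} = floor((a_0 + m_{i+1})/d_{i+1}):
  m_1 = 1*20 - 0 = 20, d_1 = (406 - 20^2)/1 = 6/1 = 6, a_1 = floor((20 + 20)/6) = 6.
  m_2 = 6*6 - 20 = 16, d_2 = (406 - 16^2)/6 = 150/6 = 25, a_2 = floor((20 + 16)/25) = 1.
  m_3 = 25*1 - 16 = 9, d_3 = (406 - 9^2)/25 = 325/25 = 13, a_3 = floor((20 + 9)/13) = 2.
  m_4 = 13*2 - 9 = 17, d_4 = (406 - 17^2)/13 = 117/13 = 9, a_4 = floor((20 + 17)/9) = 4.
  m_5 = 9*4 - 17 = 19, d_5 = (406 - 19^2)/9 = 45/9 = 5, a_5 = floor((20 + 19)/5) = 7.
  m_6 = 5*7 - 19 = 16, d_6 = (406 - 16^2)/5 = 150/5 = 30, a_6 = floor((20 + 16)/30) = 1.
  m_7 = 30*1 - 16 = 14, d_7 = (406 - 14^2)/30 = 210/30 = 7, a_7 = floor((20 + 14)/7) = 4.
  m_8 = 7*4 - 14 = 14, d_8 = (406 - 14^2)/7 = 210/7 = 30, a_8 = floor((20 + 14)/30) = 1.
  m_9 = 30*1 - 14 = 16, d_9 = (406 - 16^2)/30 = 150/30 = 5, a_9 = floor((20 + 16)/5) = 7.
  m_10 = 5*7 - 16 = 19, d_10 = (406 - 19^2)/5 = 45/5 = 9, a_10 = floor((20 + 19)/9) = 4.
  m_11 = 9*4 - 19 = 17, d_11 = (406 - 17^2)/9 = 117/9 = 13, a_11 = floor((20 + 17)/13) = 2.
  m_12 = 13*2 - 17 = 9, d_12 = (406 - 9^2)/13 = 325/13 = 25, a_12 = floor((20 + 9)/25) = 1.
  m_13 = 25*1 - 9 = 16, d_13 = (406 - 16^2)/25 = 150/25 = 6, a_13 = floor((20 + 16)/6) = 6.
  m_14 = 6*6 - 16 = 20, d_14 = (406 - 20^2)/6 = 6/6 = 1, a_14 = floor((20 + 20)/1) = 40.
  m_15 = 1*40 - 20 = 20, d_15 = (406 - 20^2)/1 = 6/1 = 6: (m_15, d_15) = (m_1, d_1) = (20, 6), so from here the quotients repeat a_1, ..., a_14; the period length is 14.
So sqrt(406) = [20; (6, 1, 2, 4, 7, 1, 4, 1, 7, 4, 2, 1, 6, 40)] with period length k = 14.
k is even, so the fundamental solution of x^2 - 406y^2 = 1 is (p_{k-1}, q_{k-1}) = (p_13, q_13); compute convergents through index 13.
Convergents (p_i = a_i*p_{i-1} + p_{i-2}, q_i = a_i*q_{i-1} + q_{i-2} with p_{-2}=0, p_{-1}=1, q_{-2}=1, q_{-1}=0):
  i=0: a_0=20, p_0 = 20*1 + 0 = 20, q_0 = 20*0 + 1 = 1.
  i=1: a_1=6, p_1 = 6*20 + 1 = 121, q_1 = 6*1 + 0 = 6.
  i=2: a_2=1, p_2 = 1*121 + 20 = 141, q_2 = 1*6 + 1 = 7.
  i=3: a_3=2, p_3 = 2*141 + 121 = 403, q_3 = 2*7 + 6 = 20.
  i=4: a_4=4, p_4 = 4*403 + 141 = 1753, q_4 = 4*20 + 7 = 87.
  i=5: a_5=7, p_5 = 7*1753 + 403 = 12674, q_5 = 7*87 + 20 = 629.
  i=6: a_6=1, p_6 = 1*12674 + 1753 = 14427, q_6 = 1*629 + 87 = 716.
  i=7: a_7=4, p_7 = 4*14427 + 12674 = 70382, q_7 = 4*716 + 629 = 3493.
  i=8: a_8=1, p_8 = 1*70382 + 14427 = 84809, q_8 = 1*3493 + 716 = 4209.
  i=9: a_9=7, p_9 = 7*84809 + 70382 = 664045, q_9 = 7*4209 + 3493 = 32956.
  i=10: a_10=4, p_10 = 4*664045 + 84809 = 2740989, q_10 = 4*32956 + 4209 = 136033.
  i=11: a_11=2, p_11 = 2*2740989 + 664045 = 6146023, q_11 = 2*136033 + 32956 = 305022.
  i=12: a_12=1, p_12 = 1*6146023 + 2740989 = 8887012, q_12 = 1*305022 + 136033 = 441055.
  i=13: a_13=6, p_13 = 6*8887012 + 6146023 = 59468095, q_13 = 6*441055 + 305022 = 2951352.
Check: 59468095^2 - 406*2951352^2 = 3536454322929025 - 3536454322929024 = 1, so (x, y) = (59468095, 2951352) solves the equation, and by the theorem it is the least positive solution.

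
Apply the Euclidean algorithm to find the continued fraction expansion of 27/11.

Run the Euclidean algorithm on 27 and 11; the successive quotients are the partial quotients a_0, a_1, ... (each step inverts the fractional part left over by the previous one):
  27 = 2*11 + 5, so a_0 = 2.
  11 = 2*5 + 1, so a_1 = 2.
  5 = 5*1 + 0, so a_2 = 5.
The remainder reaches 0 after 3 divisions, so the expansion has 3 partial quotients, read off in order.

[2; 2, 5]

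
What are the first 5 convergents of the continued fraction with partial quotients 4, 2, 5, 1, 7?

4/1, 9/2, 49/11, 58/13, 455/102

Using the convergent recurrence p_i = a_i*p_{i-1} + p_{i-2}, q_i = a_i*q_{i-1} + q_{i-2} with p_{-2}=0, p_{-1}=1, q_{-2}=1, q_{-1}=0:
  i=0: a_0=4, p_0 = 4*1 + 0 = 4, q_0 = 4*0 + 1 = 1.
  i=1: a_1=2, p_1 = 2*4 + 1 = 9, q_1 = 2*1 + 0 = 2.
  i=2: a_2=5, p_2 = 5*9 + 4 = 49, q_2 = 5*2 + 1 = 11.
  i=3: a_3=1, p_3 = 1*49 + 9 = 58, q_3 = 1*11 + 2 = 13.
  i=4: a_4=7, p_4 = 7*58 + 49 = 455, q_4 = 7*13 + 11 = 102.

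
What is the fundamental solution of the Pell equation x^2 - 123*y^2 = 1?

(x, y) = (122, 11)

First expand sqrt(123) as a continued fraction. With x_i = (sqrt(123) + m_i)/d_i and (m_0, d_0) = (0, 1): a_0 = floor(sqrt(123)) = 11, since 11^2 = 121 <= 123 < 144 = 12^2.
Iterate m_{i+1} = d_i*a_i - m_i, d_{i+1} = (123 - m_{i+1}^2)/d_i, a_{i+1} = floor((a_0 + m_{i+1})/d_{i+1}):
  m_1 = 1*11 - 0 = 11, d_1 = (123 - 11^2)/1 = 2/1 = 2, a_1 = floor((11 + 11)/2) = 11.
  m_2 = 2*11 - 11 = 11, d_2 = (123 - 11^2)/2 = 2/2 = 1, a_2 = floor((11 + 11)/1) = 22.
  m_3 = 1*22 - 11 = 11, d_3 = (123 - 11^2)/1 = 2/1 = 2: (m_3, d_3) = (m_1, d_1) = (11, 2), so from here the quotients repeat a_1, a_2; the period length is 2.
So sqrt(123) = [11; (11, 22)] with period length k = 2.
k is even, so the fundamental solution of x^2 - 123y^2 = 1 is (p_{k-1}, q_{k-1}) = (p_1, q_1); compute convergents through index 1.
Convergents (p_i = a_i*p_{i-1} + p_{i-2}, q_i = a_i*q_{i-1} + q_{i-2} with p_{-2}=0, p_{-1}=1, q_{-2}=1, q_{-1}=0):
  i=0: a_0=11, p_0 = 11*1 + 0 = 11, q_0 = 11*0 + 1 = 1.
  i=1: a_1=11, p_1 = 11*11 + 1 = 122, q_1 = 11*1 + 0 = 11.
Check: 122^2 - 123*11^2 = 14884 - 14883 = 1, so (x, y) = (122, 11) solves the equation, and by the theorem it is the least positive solution.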